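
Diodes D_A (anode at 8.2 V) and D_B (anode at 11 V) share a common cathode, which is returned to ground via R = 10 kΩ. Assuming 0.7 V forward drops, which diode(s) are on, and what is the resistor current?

Assume both conduct. Then node N would need to be at both 8.2−0.7 = 7.5 V and 11−0.7 = 10.3 V, which is impossible.
Assume only D_B conducts: V_N = 11 − 0.7 = 10.3 V, so I_R = 10.3/10 = 1.03 mA.
Check D_A: its anode-to-cathode voltage is 8.2 − 10.3 = -2.1 V < 0.7 V, so it is off. The assumption is consistent.

Only D_B conducts; I_R ≈ 1 mA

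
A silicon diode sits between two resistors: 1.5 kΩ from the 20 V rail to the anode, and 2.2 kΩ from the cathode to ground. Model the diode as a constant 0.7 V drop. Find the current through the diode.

I ≈ 5.2 mA

The two resistors are in series with the diode, so KVL gives 20 = I·1.5 + 0.7 + I·2.2.
I = (20 − 0.7) / (1.5 + 2.2) kΩ = 19.3 / 3.7 = 5.22 mA.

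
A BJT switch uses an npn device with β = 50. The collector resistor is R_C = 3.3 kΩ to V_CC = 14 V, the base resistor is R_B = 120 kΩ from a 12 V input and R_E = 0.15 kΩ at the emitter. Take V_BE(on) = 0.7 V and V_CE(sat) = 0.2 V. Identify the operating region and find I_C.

Assume active: I_B = (12 − 0.7)/(120 + 51×0.15) = 0.0885 mA, I_C = β·I_B = 4.43 mA.
Then V_CE = 14 − 4.43×3.3 − 4.51×0.15 = -1.28 V < 0.2 V — the active assumption fails.
Re-solve with V_CE = 0.2 V. KCL at the emitter: V_E/R_E = (V_BB−0.7−V_E)/R_B + (V_CC−0.2−V_E)/R_C, giving V_E = 0.613 V.
I_C = (V_CC − 0.2 − V_E)/R_C = (13.8 − 0.613)/3.3 = 4 mA.
Check: I_B = (11.3 − 0.613)/120 = 0.0891 mA, and β·I_B = 4.45 mA > I_C, confirming saturation.

saturation; I_C ≈ 4 mA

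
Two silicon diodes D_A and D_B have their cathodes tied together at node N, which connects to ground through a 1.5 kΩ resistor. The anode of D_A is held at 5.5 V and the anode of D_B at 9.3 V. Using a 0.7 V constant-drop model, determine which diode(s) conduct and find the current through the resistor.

Assume both conduct. Then node N would need to be at both 5.5−0.7 = 4.8 V and 9.3−0.7 = 8.6 V, which is impossible.
Assume only D_B conducts: V_N = 9.3 − 0.7 = 8.6 V, so I_R = 8.6/1.5 = 5.73 mA.
Check D_A: its anode-to-cathode voltage is 5.5 − 8.6 = -3.1 V < 0.7 V, so it is off. The assumption is consistent.

Only D_B conducts; I_R ≈ 5.7 mA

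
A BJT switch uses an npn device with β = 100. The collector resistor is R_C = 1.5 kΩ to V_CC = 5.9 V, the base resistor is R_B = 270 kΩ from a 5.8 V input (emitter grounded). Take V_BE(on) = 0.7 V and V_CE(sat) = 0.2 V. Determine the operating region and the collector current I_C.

active; I_C ≈ 1.9 mA

Assume active. Base-emitter loop: I_B = (V_BB − V_BE)/R_B = (5.8 − 0.7)/270 = 0.0189 mA.
I_C = β·I_B = 100×0.0189 = 1.89 mA.
V_CE = V_CC − I_C·R_C = 5.9 − 1.89×1.5 = 3.07 V > V_CE(sat), so the active-region assumption holds.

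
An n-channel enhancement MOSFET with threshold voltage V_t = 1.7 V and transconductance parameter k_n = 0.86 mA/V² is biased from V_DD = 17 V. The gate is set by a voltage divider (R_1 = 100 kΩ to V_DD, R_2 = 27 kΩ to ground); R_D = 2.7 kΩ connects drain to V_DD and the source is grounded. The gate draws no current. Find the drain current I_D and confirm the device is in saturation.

V_G = V_DD·R_2/(R_1+R_2) = 17×27/127 = 3.61 V. With the source grounded, V_GS = V_G = 3.61 V.
Assume saturation: I_D = (k_n/2)(V_GS − V_t)² = (0.86/2)×(3.61 − 1.7)² = 0.43×1.91² = 1.58 mA.
V_DS = V_DD − I_D·R_D = 17 − 1.58×2.7 = 12.7 V.
Saturation requires V_DS ≥ V_GS − V_t = 1.91 V; 12.7 ≥ 1.91 ✓.

I_D ≈ 1.6 mA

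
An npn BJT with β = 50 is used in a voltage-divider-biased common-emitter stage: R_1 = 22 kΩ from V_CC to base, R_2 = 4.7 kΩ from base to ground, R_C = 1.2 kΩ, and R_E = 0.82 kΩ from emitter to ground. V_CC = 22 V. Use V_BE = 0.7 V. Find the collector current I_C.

Thevenize the base divider: V_Th = V_CC·R_2/(R_1+R_2) = 22×4.7/26.7 = 3.87 V, R_Th = R_1‖R_2 = 3.87 kΩ.
Base-emitter loop: V_Th = I_B·R_Th + V_BE + (β+1)I_B·R_E, so I_B = (3.87 − 0.7) / (3.87 + 51×0.82) = 0.0694 mA.
I_C = β·I_B = 50×0.0694 = 3.47 mA, and I_E = (β+1)I_B = 3.54 mA.
V_CE = V_CC − I_C·R_C − I_E·R_E = 22 − 3.47×1.2 − 3.54×0.82 = 14.9 V.
V_CE = 14.9 V > 0.2 V confirms active-region operation.

I_C ≈ 3.5 mA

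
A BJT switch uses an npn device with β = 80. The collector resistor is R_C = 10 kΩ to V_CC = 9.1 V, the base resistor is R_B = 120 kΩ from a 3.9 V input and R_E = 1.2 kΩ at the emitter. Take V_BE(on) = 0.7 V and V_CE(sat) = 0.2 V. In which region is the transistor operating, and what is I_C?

saturation; I_C ≈ 0.79 mA

Assume active: I_B = (3.9 − 0.7)/(120 + 81×1.2) = 0.0147 mA, I_C = β·I_B = 1.18 mA.
Then V_CE = 9.1 − 1.18×10 − 1.19×1.2 = -4.12 V < 0.2 V — the active assumption fails.
Re-solve with V_CE = 0.2 V. KCL at the emitter: V_E/R_E = (V_BB−0.7−V_E)/R_B + (V_CC−0.2−V_E)/R_C, giving V_E = 0.973 V.
I_C = (V_CC − 0.2 − V_E)/R_C = (8.9 − 0.973)/10 = 0.793 mA.
Check: I_B = (3.2 − 0.973)/120 = 0.0186 mA, and β·I_B = 1.48 mA > I_C, confirming saturation.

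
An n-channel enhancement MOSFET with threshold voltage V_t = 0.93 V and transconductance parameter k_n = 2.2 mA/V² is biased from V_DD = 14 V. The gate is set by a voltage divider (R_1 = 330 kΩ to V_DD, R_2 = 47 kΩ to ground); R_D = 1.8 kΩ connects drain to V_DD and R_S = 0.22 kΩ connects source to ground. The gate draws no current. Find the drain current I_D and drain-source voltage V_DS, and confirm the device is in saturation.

V_G = V_DD·R_2/(R_1+R_2) = 14×47/377 = 1.75 V.
Assume saturation: I_D = (k_n/2)(V_GS − V_t)² with V_GS = V_G − I_D·R_S = 1.75 − 0.22·I_D.
Substituting gives 0.0532·I_D² − 1.39·I_D + 0.731 = 0, with roots I_D = 0.535 or 25.7 mA.
The root I_D = 25.7 mA gives V_GS = -3.9 V ≤ V_t, so take I_D = 0.535 mA.
Then V_GS = 1.63 V and V_DS = V_DD − I_D(R_D+R_S) = 14 − 0.535×2.02 = 12.9 V.
Saturation requires V_DS ≥ V_GS − V_t = 0.698 V; 12.9 ≥ 0.698 ✓.

I_D ≈ 0.54 mA, V_DS ≈ 13 V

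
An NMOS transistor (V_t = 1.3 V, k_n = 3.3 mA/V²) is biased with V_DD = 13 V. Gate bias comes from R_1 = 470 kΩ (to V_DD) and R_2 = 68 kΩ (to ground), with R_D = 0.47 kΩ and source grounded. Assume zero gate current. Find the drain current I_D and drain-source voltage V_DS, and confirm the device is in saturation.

I_D ≈ 0.19 mA, V_DS ≈ 13 V

V_G = V_DD·R_2/(R_1+R_2) = 13×68/538 = 1.64 V. With the source grounded, V_GS = V_G = 1.64 V.
Assume saturation: I_D = (k_n/2)(V_GS − V_t)² = (3.3/2)×(1.64 − 1.3)² = 1.65×0.343² = 0.194 mA.
V_DS = V_DD − I_D·R_D = 13 − 0.194×0.47 = 12.9 V.
Saturation requires V_DS ≥ V_GS − V_t = 0.343 V; 12.9 ≥ 0.343 ✓.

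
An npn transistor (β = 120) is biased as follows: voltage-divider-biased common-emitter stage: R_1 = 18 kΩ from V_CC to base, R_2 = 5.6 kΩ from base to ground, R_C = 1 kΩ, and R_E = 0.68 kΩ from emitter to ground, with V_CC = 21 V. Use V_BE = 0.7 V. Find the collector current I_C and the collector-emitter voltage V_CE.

Thevenize the base divider: V_Th = V_CC·R_2/(R_1+R_2) = 21×5.6/23.6 = 4.98 V, R_Th = R_1‖R_2 = 4.27 kΩ.
Base-emitter loop: V_Th = I_B·R_Th + V_BE + (β+1)I_B·R_E, so I_B = (4.98 − 0.7) / (4.27 + 121×0.68) = 0.0495 mA.
I_C = β·I_B = 120×0.0495 = 5.94 mA, and I_E = (β+1)I_B = 5.99 mA.
V_CE = V_CC − I_C·R_C − I_E·R_E = 21 − 5.94×1 − 5.99×0.68 = 11 V.
V_CE = 11 V > 0.2 V confirms active-region operation.

I_C ≈ 5.9 mA, V_CE ≈ 11 V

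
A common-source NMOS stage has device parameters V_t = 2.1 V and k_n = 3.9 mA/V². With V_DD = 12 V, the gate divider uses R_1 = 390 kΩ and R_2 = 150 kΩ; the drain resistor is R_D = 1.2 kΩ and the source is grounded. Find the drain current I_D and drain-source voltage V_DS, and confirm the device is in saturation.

I_D ≈ 3 mA, V_DS ≈ 8.4 V

V_G = V_DD·R_2/(R_1+R_2) = 12×150/540 = 3.33 V. With the source grounded, V_GS = V_G = 3.33 V.
Assume saturation: I_D = (k_n/2)(V_GS − V_t)² = (3.9/2)×(3.33 − 2.1)² = 1.95×1.23² = 2.97 mA.
V_DS = V_DD − I_D·R_D = 12 − 2.97×1.2 = 8.44 V.
Saturation requires V_DS ≥ V_GS − V_t = 1.23 V; 8.44 ≥ 1.23 ✓.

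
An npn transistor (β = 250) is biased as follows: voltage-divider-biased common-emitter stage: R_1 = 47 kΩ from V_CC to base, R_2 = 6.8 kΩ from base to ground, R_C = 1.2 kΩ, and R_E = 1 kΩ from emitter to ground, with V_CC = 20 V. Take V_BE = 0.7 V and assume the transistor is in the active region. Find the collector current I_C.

I_C ≈ 1.8 mA

Thevenize the base divider: V_Th = V_CC·R_2/(R_1+R_2) = 20×6.8/53.8 = 2.53 V, R_Th = R_1‖R_2 = 5.94 kΩ.
Base-emitter loop: V_Th = I_B·R_Th + V_BE + (β+1)I_B·R_E, so I_B = (2.53 − 0.7) / (5.94 + 251×1) = 0.00711 mA.
I_C = β·I_B = 250×0.00711 = 1.78 mA, and I_E = (β+1)I_B = 1.79 mA.
V_CE = V_CC − I_C·R_C − I_E·R_E = 20 − 1.78×1.2 − 1.79×1 = 16.1 V.
V_CE = 16.1 V > 0.2 V confirms active-region operation.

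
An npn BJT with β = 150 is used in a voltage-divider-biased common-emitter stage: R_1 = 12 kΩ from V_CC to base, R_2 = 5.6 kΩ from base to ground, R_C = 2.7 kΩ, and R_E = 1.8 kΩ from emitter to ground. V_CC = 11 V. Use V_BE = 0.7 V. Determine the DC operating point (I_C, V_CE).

Thevenize the base divider: V_Th = V_CC·R_2/(R_1+R_2) = 11×5.6/17.6 = 3.5 V, R_Th = R_1‖R_2 = 3.82 kΩ.
Base-emitter loop: V_Th = I_B·R_Th + V_BE + (β+1)I_B·R_E, so I_B = (3.5 − 0.7) / (3.82 + 151×1.8) = 0.0102 mA.
I_C = β·I_B = 150×0.0102 = 1.52 mA, and I_E = (β+1)I_B = 1.53 mA.
V_CE = V_CC − I_C·R_C − I_E·R_E = 11 − 1.52×2.7 − 1.53×1.8 = 4.12 V.
V_CE = 4.12 V > 0.2 V confirms active-region operation.

I_C ≈ 1.5 mA, V_CE ≈ 4.1 V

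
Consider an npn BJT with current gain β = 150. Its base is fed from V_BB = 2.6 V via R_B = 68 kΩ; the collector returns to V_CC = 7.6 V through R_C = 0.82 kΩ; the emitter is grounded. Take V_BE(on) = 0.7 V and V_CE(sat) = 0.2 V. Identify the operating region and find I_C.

active; I_C ≈ 4.2 mA

Assume active. Base-emitter loop: I_B = (V_BB − V_BE)/R_B = (2.6 − 0.7)/68 = 0.0279 mA.
I_C = β·I_B = 150×0.0279 = 4.19 mA.
V_CE = V_CC − I_C·R_C = 7.6 − 4.19×0.82 = 4.16 V > V_CE(sat), so the active-region assumption holds.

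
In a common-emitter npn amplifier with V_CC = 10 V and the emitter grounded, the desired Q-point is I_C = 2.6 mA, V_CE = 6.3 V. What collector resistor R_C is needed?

R_C ≈ 1.4 kΩ

Collector loop: V_CC = I_C·R_C + V_CE.
R_C = (V_CC − V_CE)/I_C = (10 − 6.3)/2.6 = 1.42 kΩ.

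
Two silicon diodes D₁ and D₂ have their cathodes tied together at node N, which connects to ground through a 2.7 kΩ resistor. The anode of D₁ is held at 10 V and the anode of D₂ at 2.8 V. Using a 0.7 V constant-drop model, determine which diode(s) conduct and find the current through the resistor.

Assume both conduct. Then node N would need to be at both 10−0.7 = 9.3 V and 2.8−0.7 = 2.1 V, which is impossible.
Assume only D₁ conducts: V_N = 10 − 0.7 = 9.3 V, so I_R = 9.3/2.7 = 3.44 mA.
Check D₂: its anode-to-cathode voltage is 2.8 − 9.3 = -6.5 V < 0.7 V, so it is off. The assumption is consistent.

Only D₁ conducts; I_R ≈ 3.4 mA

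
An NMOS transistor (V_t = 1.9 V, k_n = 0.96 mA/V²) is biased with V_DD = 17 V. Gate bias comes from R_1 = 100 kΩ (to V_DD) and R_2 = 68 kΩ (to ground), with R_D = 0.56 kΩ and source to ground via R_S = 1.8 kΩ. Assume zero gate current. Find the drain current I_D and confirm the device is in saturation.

I_D ≈ 1.7 mA

V_G = V_DD·R_2/(R_1+R_2) = 17×68/168 = 6.88 V.
Assume saturation: I_D = (k_n/2)(V_GS − V_t)² with V_GS = V_G − I_D·R_S = 6.88 − 1.8·I_D.
Substituting gives 1.56·I_D² − 9.61·I_D + 11.9 = 0, with roots I_D = 1.72 or 4.46 mA.
The root I_D = 4.46 mA gives V_GS = -1.15 V ≤ V_t, so take I_D = 1.72 mA.
Then V_GS = 3.79 V and V_DS = V_DD − I_D(R_D+R_S) = 17 − 1.72×2.36 = 12.9 V.
Saturation requires V_DS ≥ V_GS − V_t = 1.89 V; 12.9 ≥ 1.89 ✓.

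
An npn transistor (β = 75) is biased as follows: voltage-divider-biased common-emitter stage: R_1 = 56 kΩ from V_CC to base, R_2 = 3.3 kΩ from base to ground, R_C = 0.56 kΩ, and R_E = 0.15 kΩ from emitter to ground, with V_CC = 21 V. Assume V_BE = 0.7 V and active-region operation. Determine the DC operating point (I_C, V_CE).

Thevenize the base divider: V_Th = V_CC·R_2/(R_1+R_2) = 21×3.3/59.3 = 1.17 V, R_Th = R_1‖R_2 = 3.12 kΩ.
Base-emitter loop: V_Th = I_B·R_Th + V_BE + (β+1)I_B·R_E, so I_B = (1.17 − 0.7) / (3.12 + 76×0.15) = 0.0323 mA.
I_C = β·I_B = 75×0.0323 = 2.42 mA, and I_E = (β+1)I_B = 2.45 mA.
V_CE = V_CC − I_C·R_C − I_E·R_E = 21 − 2.42×0.56 − 2.45×0.15 = 19.3 V.
V_CE = 19.3 V > 0.2 V confirms active-region operation.

I_C ≈ 2.4 mA, V_CE ≈ 19 V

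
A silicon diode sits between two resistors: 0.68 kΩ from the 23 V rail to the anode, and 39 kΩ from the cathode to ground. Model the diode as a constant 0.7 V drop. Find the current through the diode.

I ≈ 0.56 mA

The two resistors are in series with the diode, so KVL gives 23 = I·0.68 + 0.7 + I·39.
I = (23 − 0.7) / (0.68 + 39) kΩ = 22.3 / 39.7 = 0.562 mA.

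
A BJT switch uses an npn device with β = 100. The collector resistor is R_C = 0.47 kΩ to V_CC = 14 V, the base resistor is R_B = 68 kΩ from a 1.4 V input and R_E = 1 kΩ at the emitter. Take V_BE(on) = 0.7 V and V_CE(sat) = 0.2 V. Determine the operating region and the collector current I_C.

active; I_C ≈ 0.41 mA

Assume active. Base-emitter loop: I_B = (V_BB − V_BE)/(R_B + (β+1)R_E) = (1.4 − 0.7)/(68 + 101×1) = 0.00414 mA.
I_C = β·I_B = 100×0.00414 = 0.414 mA.
V_CE = V_CC − I_C·R_C − I_E·R_E = 14 − 0.414×0.47 − 0.418×1 = 13.4 V > V_CE(sat), so the active-region assumption holds.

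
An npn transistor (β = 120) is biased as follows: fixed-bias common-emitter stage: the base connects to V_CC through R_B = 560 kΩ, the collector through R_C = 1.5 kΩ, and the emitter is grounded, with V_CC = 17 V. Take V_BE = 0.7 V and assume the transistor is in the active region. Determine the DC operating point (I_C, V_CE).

I_C ≈ 3.5 mA, V_CE ≈ 12 V

Base loop: V_CC = I_B·R_B + V_BE, so I_B = (17 − 0.7)/560 kΩ = 0.0291 mA.
In the active region I_C = β·I_B = 120 × 0.0291 = 3.49 mA.
Collector loop: V_CE = V_CC − I_C·R_C = 17 − 3.49×1.5 = 11.8 V.
Since V_CE = 11.8 V > V_CE(sat) ≈ 0.2 V, the transistor is in the active region as assumed.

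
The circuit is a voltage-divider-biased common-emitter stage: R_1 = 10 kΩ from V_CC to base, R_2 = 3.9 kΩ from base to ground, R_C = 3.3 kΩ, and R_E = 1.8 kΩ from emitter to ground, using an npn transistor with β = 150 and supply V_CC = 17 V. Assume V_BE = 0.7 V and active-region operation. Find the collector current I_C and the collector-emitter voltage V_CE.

I_C ≈ 2.2 mA, V_CE ≈ 5.6 V

Thevenize the base divider: V_Th = V_CC·R_2/(R_1+R_2) = 17×3.9/13.9 = 4.77 V, R_Th = R_1‖R_2 = 2.81 kΩ.
Base-emitter loop: V_Th = I_B·R_Th + V_BE + (β+1)I_B·R_E, so I_B = (4.77 − 0.7) / (2.81 + 151×1.8) = 0.0148 mA.
I_C = β·I_B = 150×0.0148 = 2.22 mA, and I_E = (β+1)I_B = 2.24 mA.
V_CE = V_CC − I_C·R_C − I_E·R_E = 17 − 2.22×3.3 − 2.24×1.8 = 5.64 V.
V_CE = 5.64 V > 0.2 V confirms active-region operation.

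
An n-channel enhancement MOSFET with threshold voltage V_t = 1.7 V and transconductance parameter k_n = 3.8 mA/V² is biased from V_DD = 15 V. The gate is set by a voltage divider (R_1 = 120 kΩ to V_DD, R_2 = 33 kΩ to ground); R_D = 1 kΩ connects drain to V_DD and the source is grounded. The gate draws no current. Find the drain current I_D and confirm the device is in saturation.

I_D ≈ 4.5 mA

V_G = V_DD·R_2/(R_1+R_2) = 15×33/153 = 3.24 V. With the source grounded, V_GS = V_G = 3.24 V.
Assume saturation: I_D = (k_n/2)(V_GS − V_t)² = (3.8/2)×(3.24 − 1.7)² = 1.9×1.54² = 4.48 mA.
V_DS = V_DD − I_D·R_D = 15 − 4.48×1 = 10.5 V.
Saturation requires V_DS ≥ V_GS − V_t = 1.54 V; 10.5 ≥ 1.54 ✓.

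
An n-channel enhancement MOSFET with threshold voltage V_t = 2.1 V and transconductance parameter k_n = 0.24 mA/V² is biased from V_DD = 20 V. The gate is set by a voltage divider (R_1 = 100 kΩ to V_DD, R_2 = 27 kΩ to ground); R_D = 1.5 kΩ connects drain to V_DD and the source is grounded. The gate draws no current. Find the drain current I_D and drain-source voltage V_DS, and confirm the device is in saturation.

I_D ≈ 0.56 mA, V_DS ≈ 19 V

V_G = V_DD·R_2/(R_1+R_2) = 20×27/127 = 4.25 V. With the source grounded, V_GS = V_G = 4.25 V.
Assume saturation: I_D = (k_n/2)(V_GS − V_t)² = (0.24/2)×(4.25 − 2.1)² = 0.12×2.15² = 0.556 mA.
V_DS = V_DD − I_D·R_D = 20 − 0.556×1.5 = 19.2 V.
Saturation requires V_DS ≥ V_GS − V_t = 2.15 V; 19.2 ≥ 2.15 ✓.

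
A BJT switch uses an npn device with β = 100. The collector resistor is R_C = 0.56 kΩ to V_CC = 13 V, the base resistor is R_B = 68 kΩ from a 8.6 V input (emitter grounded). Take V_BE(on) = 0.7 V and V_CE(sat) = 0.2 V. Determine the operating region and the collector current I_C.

Assume active. Base-emitter loop: I_B = (V_BB − V_BE)/R_B = (8.6 − 0.7)/68 = 0.116 mA.
I_C = β·I_B = 100×0.116 = 11.6 mA.
V_CE = V_CC − I_C·R_C = 13 − 11.6×0.56 = 6.49 V > V_CE(sat), so the active-region assumption holds.

active; I_C ≈ 12 mA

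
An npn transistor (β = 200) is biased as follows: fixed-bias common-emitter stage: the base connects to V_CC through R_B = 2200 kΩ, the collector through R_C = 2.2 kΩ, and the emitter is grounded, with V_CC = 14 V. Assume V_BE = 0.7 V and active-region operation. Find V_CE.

Base loop: V_CC = I_B·R_B + V_BE, so I_B = (14 − 0.7)/2200 kΩ = 0.00605 mA.
In the active region I_C = β·I_B = 200 × 0.00605 = 1.21 mA.
Collector loop: V_CE = V_CC − I_C·R_C = 14 − 1.21×2.2 = 11.3 V.
Since V_CE = 11.3 V > V_CE(sat) ≈ 0.2 V, the transistor is in the active region as assumed.

V_CE ≈ 11 V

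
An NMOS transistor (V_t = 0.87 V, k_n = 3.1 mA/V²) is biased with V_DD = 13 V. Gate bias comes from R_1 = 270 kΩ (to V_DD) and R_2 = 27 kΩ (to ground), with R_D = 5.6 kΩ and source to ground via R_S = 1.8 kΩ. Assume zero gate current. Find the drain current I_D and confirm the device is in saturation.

I_D ≈ 0.062 mA

V_G = V_DD·R_2/(R_1+R_2) = 13×27/297 = 1.18 V.
Assume saturation: I_D = (k_n/2)(V_GS − V_t)² with V_GS = V_G − I_D·R_S = 1.18 − 1.8·I_D.
Substituting gives 5.02·I_D² − 2.74·I_D + 0.151 = 0, with roots I_D = 0.0621 or 0.484 mA.
The root I_D = 0.484 mA gives V_GS = 0.311 V ≤ V_t, so take I_D = 0.0621 mA.
Then V_GS = 1.07 V and V_DS = V_DD − I_D(R_D+R_S) = 13 − 0.0621×7.4 = 12.5 V.
Saturation requires V_DS ≥ V_GS − V_t = 0.2 V; 12.5 ≥ 0.2 ✓.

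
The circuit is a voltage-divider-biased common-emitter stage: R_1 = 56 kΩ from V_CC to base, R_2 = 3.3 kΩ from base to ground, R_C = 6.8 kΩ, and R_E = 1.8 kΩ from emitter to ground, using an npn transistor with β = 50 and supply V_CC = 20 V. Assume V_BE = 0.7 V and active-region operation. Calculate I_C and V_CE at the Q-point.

I_C ≈ 0.22 mA, V_CE ≈ 18 V

Thevenize the base divider: V_Th = V_CC·R_2/(R_1+R_2) = 20×3.3/59.3 = 1.11 V, R_Th = R_1‖R_2 = 3.12 kΩ.
Base-emitter loop: V_Th = I_B·R_Th + V_BE + (β+1)I_B·R_E, so I_B = (1.11 − 0.7) / (3.12 + 51×1.8) = 0.00435 mA.
I_C = β·I_B = 50×0.00435 = 0.218 mA, and I_E = (β+1)I_B = 0.222 mA.
V_CE = V_CC − I_C·R_C − I_E·R_E = 20 − 0.218×6.8 − 0.222×1.8 = 18.1 V.
V_CE = 18.1 V > 0.2 V confirms active-region operation.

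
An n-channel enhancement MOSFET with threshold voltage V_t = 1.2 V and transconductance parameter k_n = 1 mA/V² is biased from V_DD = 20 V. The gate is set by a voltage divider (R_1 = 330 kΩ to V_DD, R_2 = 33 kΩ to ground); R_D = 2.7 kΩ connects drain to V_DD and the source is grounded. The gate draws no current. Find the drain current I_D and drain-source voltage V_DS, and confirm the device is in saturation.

V_G = V_DD·R_2/(R_1+R_2) = 20×33/363 = 1.82 V. With the source grounded, V_GS = V_G = 1.82 V.
Assume saturation: I_D = (k_n/2)(V_GS − V_t)² = (1/2)×(1.82 − 1.2)² = 0.5×0.618² = 0.191 mA.
V_DS = V_DD − I_D·R_D = 20 − 0.191×2.7 = 19.5 V.
Saturation requires V_DS ≥ V_GS − V_t = 0.618 V; 19.5 ≥ 0.618 ✓.

I_D ≈ 0.19 mA, V_DS ≈ 19 V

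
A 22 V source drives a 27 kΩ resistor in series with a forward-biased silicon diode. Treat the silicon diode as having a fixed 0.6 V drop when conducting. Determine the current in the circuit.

KVL around the loop: 22 = V_D + I·R = 0.6 + I × 27 kΩ.
So I = (22 − 0.6) / 27 kΩ = 21.4 / 27 = 0.793 mA.

I ≈ 0.79 mA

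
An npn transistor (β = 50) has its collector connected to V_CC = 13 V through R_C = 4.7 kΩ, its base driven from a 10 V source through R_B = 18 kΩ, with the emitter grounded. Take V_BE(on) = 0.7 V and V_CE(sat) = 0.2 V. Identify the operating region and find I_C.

Assume active: I_B = (10 − 0.7)/18 = 0.517 mA, giving I_C = β·I_B = 25.8 mA.
But then V_CE = 13 − 25.8×4.7 = -108 V < V_CE(sat) = 0.2 V — impossible in the active region.
So the transistor is saturated. With V_CE = 0.2 V, I_C = (V_CC − 0.2)/R_C = 12.8/4.7 = 2.72 mA.
Check: β·I_B = 25.8 mA > I_C = 2.72 mA, confirming saturation.

saturation; I_C ≈ 2.7 mA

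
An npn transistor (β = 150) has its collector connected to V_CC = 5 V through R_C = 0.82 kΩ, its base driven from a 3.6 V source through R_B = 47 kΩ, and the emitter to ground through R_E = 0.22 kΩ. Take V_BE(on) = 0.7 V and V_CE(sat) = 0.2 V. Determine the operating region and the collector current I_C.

Assume active: I_B = (3.6 − 0.7)/(47 + 151×0.22) = 0.0362 mA, I_C = β·I_B = 5.42 mA.
Then V_CE = 5 − 5.42×0.82 − 5.46×0.22 = -0.647 V < 0.2 V — the active assumption fails.
Re-solve with V_CE = 0.2 V. KCL at the emitter: V_E/R_E = (V_BB−0.7−V_E)/R_B + (V_CC−0.2−V_E)/R_C, giving V_E = 1.02 V.
I_C = (V_CC − 0.2 − V_E)/R_C = (4.8 − 1.02)/0.82 = 4.61 mA.
Check: I_B = (2.9 − 1.02)/47 = 0.04 mA, and β·I_B = 5.99 mA > I_C, confirming saturation.

saturation; I_C ≈ 4.6 mA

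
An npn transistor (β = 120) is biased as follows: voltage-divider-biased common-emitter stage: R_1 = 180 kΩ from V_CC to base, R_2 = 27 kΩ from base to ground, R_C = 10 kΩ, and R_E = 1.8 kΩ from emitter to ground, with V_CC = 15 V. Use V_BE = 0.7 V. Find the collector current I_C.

Thevenize the base divider: V_Th = V_CC·R_2/(R_1+R_2) = 15×27/207 = 1.96 V, R_Th = R_1‖R_2 = 23.5 kΩ.
Base-emitter loop: V_Th = I_B·R_Th + V_BE + (β+1)I_B·R_E, so I_B = (1.96 − 0.7) / (23.5 + 121×1.8) = 0.00521 mA.
I_C = β·I_B = 120×0.00521 = 0.625 mA, and I_E = (β+1)I_B = 0.63 mA.
V_CE = V_CC − I_C·R_C − I_E·R_E = 15 − 0.625×10 − 0.63×1.8 = 7.62 V.
V_CE = 7.62 V > 0.2 V confirms active-region operation.

I_C ≈ 0.62 mA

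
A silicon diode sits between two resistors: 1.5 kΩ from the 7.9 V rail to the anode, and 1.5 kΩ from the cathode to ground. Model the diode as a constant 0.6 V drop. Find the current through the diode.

The two resistors are in series with the diode, so KVL gives 7.9 = I·1.5 + 0.6 + I·1.5.
I = (7.9 − 0.6) / (1.5 + 1.5) kΩ = 7.3 / 3 = 2.43 mA.

I ≈ 2.4 mA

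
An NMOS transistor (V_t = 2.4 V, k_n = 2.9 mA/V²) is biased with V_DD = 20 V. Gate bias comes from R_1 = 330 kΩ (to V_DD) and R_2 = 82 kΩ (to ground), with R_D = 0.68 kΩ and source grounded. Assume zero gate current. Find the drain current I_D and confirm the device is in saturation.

I_D ≈ 3.6 mA

V_G = V_DD·R_2/(R_1+R_2) = 20×82/412 = 3.98 V. With the source grounded, V_GS = V_G = 3.98 V.
Assume saturation: I_D = (k_n/2)(V_GS − V_t)² = (2.9/2)×(3.98 − 2.4)² = 1.45×1.58² = 3.62 mA.
V_DS = V_DD − I_D·R_D = 20 − 3.62×0.68 = 17.5 V.
Saturation requires V_DS ≥ V_GS − V_t = 1.58 V; 17.5 ≥ 1.58 ✓.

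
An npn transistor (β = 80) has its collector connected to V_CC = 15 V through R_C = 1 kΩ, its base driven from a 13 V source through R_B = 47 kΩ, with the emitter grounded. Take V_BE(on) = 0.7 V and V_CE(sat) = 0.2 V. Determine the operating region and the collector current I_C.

saturation; I_C ≈ 15 mA

Assume active: I_B = (13 − 0.7)/47 = 0.262 mA, giving I_C = β·I_B = 20.9 mA.
But then V_CE = 15 − 20.9×1 = -5.94 V < V_CE(sat) = 0.2 V — impossible in the active region.
So the transistor is saturated. With V_CE = 0.2 V, I_C = (V_CC − 0.2)/R_C = 14.8/1 = 14.8 mA.
Check: β·I_B = 20.9 mA > I_C = 14.8 mA, confirming saturation.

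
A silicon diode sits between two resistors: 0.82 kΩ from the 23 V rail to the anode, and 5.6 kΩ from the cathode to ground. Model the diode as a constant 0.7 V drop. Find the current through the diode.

I ≈ 3.5 mA

The two resistors are in series with the diode, so KVL gives 23 = I·0.82 + 0.7 + I·5.6.
I = (23 − 0.7) / (0.82 + 5.6) kΩ = 22.3 / 6.42 = 3.47 mA.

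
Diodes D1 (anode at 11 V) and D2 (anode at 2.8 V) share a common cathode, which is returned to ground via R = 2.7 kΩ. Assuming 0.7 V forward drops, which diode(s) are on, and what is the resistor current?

Only D1 conducts; I_R ≈ 3.8 mA

Assume both conduct. Then node N would need to be at both 11−0.7 = 10.3 V and 2.8−0.7 = 2.1 V, which is impossible.
Assume only D1 conducts: V_N = 11 − 0.7 = 10.3 V, so I_R = 10.3/2.7 = 3.81 mA.
Check D2: its anode-to-cathode voltage is 2.8 − 10.3 = -7.5 V < 0.7 V, so it is off. The assumption is consistent.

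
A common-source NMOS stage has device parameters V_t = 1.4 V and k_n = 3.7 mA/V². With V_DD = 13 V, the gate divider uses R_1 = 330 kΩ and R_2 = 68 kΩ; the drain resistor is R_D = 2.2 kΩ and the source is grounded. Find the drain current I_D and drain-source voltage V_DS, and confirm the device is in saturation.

V_G = V_DD·R_2/(R_1+R_2) = 13×68/398 = 2.22 V. With the source grounded, V_GS = V_G = 2.22 V.
Assume saturation: I_D = (k_n/2)(V_GS − V_t)² = (3.7/2)×(2.22 − 1.4)² = 1.85×0.821² = 1.25 mA.
V_DS = V_DD − I_D·R_D = 13 − 1.25×2.2 = 10.3 V.
Saturation requires V_DS ≥ V_GS − V_t = 0.821 V; 10.3 ≥ 0.821 ✓.

I_D ≈ 1.2 mA, V_DS ≈ 10 V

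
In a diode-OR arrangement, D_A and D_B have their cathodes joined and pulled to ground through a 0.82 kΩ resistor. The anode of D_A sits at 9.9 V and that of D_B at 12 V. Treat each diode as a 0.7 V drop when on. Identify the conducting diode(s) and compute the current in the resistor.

Assume both conduct. Then node N would need to be at both 9.9−0.7 = 9.2 V and 12−0.7 = 11.3 V, which is impossible.
Assume only D_B conducts: V_N = 12 − 0.7 = 11.3 V, so I_R = 11.3/0.82 = 13.8 mA.
Check D_A: its anode-to-cathode voltage is 9.9 − 11.3 = -1.4 V < 0.7 V, so it is off. The assumption is consistent.

Only D_B conducts; I_R ≈ 14 mA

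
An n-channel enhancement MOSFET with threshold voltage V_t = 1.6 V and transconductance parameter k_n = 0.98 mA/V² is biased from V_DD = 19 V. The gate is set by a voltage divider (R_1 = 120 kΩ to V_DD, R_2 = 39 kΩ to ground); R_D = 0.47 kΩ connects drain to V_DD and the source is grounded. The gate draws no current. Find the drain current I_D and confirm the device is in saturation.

V_G = V_DD·R_2/(R_1+R_2) = 19×39/159 = 4.66 V. With the source grounded, V_GS = V_G = 4.66 V.
Assume saturation: I_D = (k_n/2)(V_GS − V_t)² = (0.98/2)×(4.66 − 1.6)² = 0.49×3.06² = 4.59 mA.
V_DS = V_DD − I_D·R_D = 19 − 4.59×0.47 = 16.8 V.
Saturation requires V_DS ≥ V_GS − V_t = 3.06 V; 16.8 ≥ 3.06 ✓.

I_D ≈ 4.6 mA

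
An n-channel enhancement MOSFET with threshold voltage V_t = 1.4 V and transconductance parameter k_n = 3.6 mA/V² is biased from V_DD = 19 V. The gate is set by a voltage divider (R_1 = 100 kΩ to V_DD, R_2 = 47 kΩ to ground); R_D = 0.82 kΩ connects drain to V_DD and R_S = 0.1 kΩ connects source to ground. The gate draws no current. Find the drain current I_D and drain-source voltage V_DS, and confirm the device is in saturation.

I_D ≈ 16 mA, V_DS ≈ 3.8 V

V_G = V_DD·R_2/(R_1+R_2) = 19×47/147 = 6.07 V.
Assume saturation: I_D = (k_n/2)(V_GS − V_t)² with V_GS = V_G − I_D·R_S = 6.07 − 0.1·I_D.
Substituting gives 0.018·I_D² − 2.68·I_D + 39.3 = 0, with roots I_D = 16.5 or 133 mA.
The root I_D = 133 mA gives V_GS = -7.18 V ≤ V_t, so take I_D = 16.5 mA.
Then V_GS = 4.43 V and V_DS = V_DD − I_D(R_D+R_S) = 19 − 16.5×0.92 = 3.83 V.
Saturation requires V_DS ≥ V_GS − V_t = 3.03 V; 3.83 ≥ 3.03 ✓.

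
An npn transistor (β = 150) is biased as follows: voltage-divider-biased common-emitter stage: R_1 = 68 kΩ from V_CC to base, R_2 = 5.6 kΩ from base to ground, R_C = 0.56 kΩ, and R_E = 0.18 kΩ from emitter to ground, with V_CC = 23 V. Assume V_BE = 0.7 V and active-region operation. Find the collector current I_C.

Thevenize the base divider: V_Th = V_CC·R_2/(R_1+R_2) = 23×5.6/73.6 = 1.75 V, R_Th = R_1‖R_2 = 5.17 kΩ.
Base-emitter loop: V_Th = I_B·R_Th + V_BE + (β+1)I_B·R_E, so I_B = (1.75 − 0.7) / (5.17 + 151×0.18) = 0.0325 mA.
I_C = β·I_B = 150×0.0325 = 4.87 mA, and I_E = (β+1)I_B = 4.9 mA.
V_CE = V_CC − I_C·R_C − I_E·R_E = 23 − 4.87×0.56 − 4.9×0.18 = 19.4 V.
V_CE = 19.4 V > 0.2 V confirms active-region operation.

I_C ≈ 4.9 mA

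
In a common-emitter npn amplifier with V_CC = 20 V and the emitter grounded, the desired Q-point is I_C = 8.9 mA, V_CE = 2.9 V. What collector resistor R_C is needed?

R_C ≈ 1.9 kΩ

Collector loop: V_CC = I_C·R_C + V_CE.
R_C = (V_CC − V_CE)/I_C = (20 − 2.9)/8.9 = 1.92 kΩ.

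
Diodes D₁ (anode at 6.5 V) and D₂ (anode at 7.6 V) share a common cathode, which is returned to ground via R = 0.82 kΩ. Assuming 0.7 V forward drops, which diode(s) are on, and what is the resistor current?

Assume both conduct. Then node N would need to be at both 6.5−0.7 = 5.8 V and 7.6−0.7 = 6.9 V, which is impossible.
Assume only D₂ conducts: V_N = 7.6 − 0.7 = 6.9 V, so I_R = 6.9/0.82 = 8.41 mA.
Check D₁: its anode-to-cathode voltage is 6.5 − 6.9 = -0.4 V < 0.7 V, so it is off. The assumption is consistent.

Only D₂ conducts; I_R ≈ 8.4 mA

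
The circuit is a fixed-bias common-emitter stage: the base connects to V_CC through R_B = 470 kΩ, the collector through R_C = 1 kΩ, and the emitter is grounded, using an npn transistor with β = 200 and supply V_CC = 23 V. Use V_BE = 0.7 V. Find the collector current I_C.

Base loop: V_CC = I_B·R_B + V_BE, so I_B = (23 − 0.7)/470 kΩ = 0.0474 mA.
In the active region I_C = β·I_B = 200 × 0.0474 = 9.49 mA.
Collector loop: V_CE = V_CC − I_C·R_C = 23 − 9.49×1 = 13.5 V.
Since V_CE = 13.5 V > V_CE(sat) ≈ 0.2 V, the transistor is in the active region as assumed.

I_C ≈ 9.5 mA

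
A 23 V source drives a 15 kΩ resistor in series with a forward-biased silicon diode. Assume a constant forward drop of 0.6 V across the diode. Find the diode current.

I ≈ 1.5 mA

KVL around the loop: 23 = V_D + I·R = 0.6 + I × 15 kΩ.
So I = (23 − 0.6) / 15 kΩ = 22.4 / 15 = 1.49 mA.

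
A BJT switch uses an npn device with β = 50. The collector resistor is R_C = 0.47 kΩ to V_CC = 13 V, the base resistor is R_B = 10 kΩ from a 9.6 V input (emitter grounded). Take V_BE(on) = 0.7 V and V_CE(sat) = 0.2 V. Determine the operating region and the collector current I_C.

Assume active: I_B = (9.6 − 0.7)/10 = 0.89 mA, giving I_C = β·I_B = 44.5 mA.
But then V_CE = 13 − 44.5×0.47 = -7.91 V < V_CE(sat) = 0.2 V — impossible in the active region.
So the transistor is saturated. With V_CE = 0.2 V, I_C = (V_CC − 0.2)/R_C = 12.8/0.47 = 27.2 mA.
Check: β·I_B = 44.5 mA > I_C = 27.2 mA, confirming saturation.

saturation; I_C ≈ 27 mA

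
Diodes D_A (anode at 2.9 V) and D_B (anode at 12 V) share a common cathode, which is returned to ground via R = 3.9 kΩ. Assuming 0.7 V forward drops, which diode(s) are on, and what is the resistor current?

Only D_B conducts; I_R ≈ 2.9 mA

Assume both conduct. Then node N would need to be at both 2.9−0.7 = 2.2 V and 12−0.7 = 11.3 V, which is impossible.
Assume only D_B conducts: V_N = 12 − 0.7 = 11.3 V, so I_R = 11.3/3.9 = 2.9 mA.
Check D_A: its anode-to-cathode voltage is 2.9 − 11.3 = -8.4 V < 0.7 V, so it is off. The assumption is consistent.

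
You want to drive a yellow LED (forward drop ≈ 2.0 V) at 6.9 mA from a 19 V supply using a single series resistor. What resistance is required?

The resistor drops V_S − V_D = 19 − 2.0 = 17 V at 6.9 mA.
R = 17 V / 6.9 mA = 2.46 kΩ.

R ≈ 2.5 kΩ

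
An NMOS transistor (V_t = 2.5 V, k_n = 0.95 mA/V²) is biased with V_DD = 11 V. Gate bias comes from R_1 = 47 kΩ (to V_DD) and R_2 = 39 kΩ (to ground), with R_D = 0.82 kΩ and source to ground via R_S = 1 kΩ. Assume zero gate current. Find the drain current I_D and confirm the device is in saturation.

I_D ≈ 1 mA

V_G = V_DD·R_2/(R_1+R_2) = 11×39/86 = 4.99 V.
Assume saturation: I_D = (k_n/2)(V_GS − V_t)² with V_GS = V_G − I_D·R_S = 4.99 − 1·I_D.
Substituting gives 0.475·I_D² − 3.36·I_D + 2.94 = 0, with roots I_D = 1.02 or 6.06 mA.
The root I_D = 6.06 mA gives V_GS = -1.07 V ≤ V_t, so take I_D = 1.02 mA.
Then V_GS = 3.97 V and V_DS = V_DD − I_D(R_D+R_S) = 11 − 1.02×1.82 = 9.14 V.
Saturation requires V_DS ≥ V_GS − V_t = 1.47 V; 9.14 ≥ 1.47 ✓.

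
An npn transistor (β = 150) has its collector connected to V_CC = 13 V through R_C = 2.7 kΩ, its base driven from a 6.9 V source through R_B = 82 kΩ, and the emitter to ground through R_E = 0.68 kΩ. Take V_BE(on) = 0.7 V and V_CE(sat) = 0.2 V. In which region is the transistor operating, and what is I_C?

saturation; I_C ≈ 3.8 mA

Assume active: I_B = (6.9 − 0.7)/(82 + 151×0.68) = 0.0336 mA, I_C = β·I_B = 5.04 mA.
Then V_CE = 13 − 5.04×2.7 − 5.07×0.68 = -4.04 V < 0.2 V — the active assumption fails.
Re-solve with V_CE = 0.2 V. KCL at the emitter: V_E/R_E = (V_BB−0.7−V_E)/R_B + (V_CC−0.2−V_E)/R_C, giving V_E = 2.6 V.
I_C = (V_CC − 0.2 − V_E)/R_C = (12.8 − 2.6)/2.7 = 3.78 mA.
Check: I_B = (6.2 − 2.6)/82 = 0.0439 mA, and β·I_B = 6.59 mA > I_C, confirming saturation.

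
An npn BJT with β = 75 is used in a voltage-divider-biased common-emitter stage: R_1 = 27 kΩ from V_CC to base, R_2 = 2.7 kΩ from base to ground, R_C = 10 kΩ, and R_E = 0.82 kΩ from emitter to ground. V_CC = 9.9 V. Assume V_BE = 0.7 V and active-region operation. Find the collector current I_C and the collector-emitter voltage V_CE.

I_C ≈ 0.23 mA, V_CE ≈ 7.4 V

Thevenize the base divider: V_Th = V_CC·R_2/(R_1+R_2) = 9.9×2.7/29.7 = 0.9 V, R_Th = R_1‖R_2 = 2.45 kΩ.
Base-emitter loop: V_Th = I_B·R_Th + V_BE + (β+1)I_B·R_E, so I_B = (0.9 − 0.7) / (2.45 + 76×0.82) = 0.00309 mA.
I_C = β·I_B = 75×0.00309 = 0.232 mA, and I_E = (β+1)I_B = 0.235 mA.
V_CE = V_CC − I_C·R_C − I_E·R_E = 9.9 − 0.232×10 − 0.235×0.82 = 7.39 V.
V_CE = 7.39 V > 0.2 V confirms active-region operation.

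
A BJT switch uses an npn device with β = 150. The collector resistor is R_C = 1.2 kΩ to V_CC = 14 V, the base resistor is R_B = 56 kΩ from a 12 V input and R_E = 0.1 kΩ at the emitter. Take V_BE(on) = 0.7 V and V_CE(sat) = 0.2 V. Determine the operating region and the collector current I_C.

Assume active: I_B = (12 − 0.7)/(56 + 151×0.1) = 0.159 mA, I_C = β·I_B = 23.8 mA.
Then V_CE = 14 − 23.8×1.2 − 24×0.1 = -17 V < 0.2 V — the active assumption fails.
Re-solve with V_CE = 0.2 V. KCL at the emitter: V_E/R_E = (V_BB−0.7−V_E)/R_B + (V_CC−0.2−V_E)/R_C, giving V_E = 1.08 V.
I_C = (V_CC − 0.2 − V_E)/R_C = (13.8 − 1.08)/1.2 = 10.6 mA.
Check: I_B = (11.3 − 1.08)/56 = 0.183 mA, and β·I_B = 27.4 mA > I_C, confirming saturation.

saturation; I_C ≈ 11 mA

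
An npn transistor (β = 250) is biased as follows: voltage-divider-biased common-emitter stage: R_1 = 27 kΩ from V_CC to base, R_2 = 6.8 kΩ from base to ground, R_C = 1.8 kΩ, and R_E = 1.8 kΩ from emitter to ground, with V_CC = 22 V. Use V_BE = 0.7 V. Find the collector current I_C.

Thevenize the base divider: V_Th = V_CC·R_2/(R_1+R_2) = 22×6.8/33.8 = 4.43 V, R_Th = R_1‖R_2 = 5.43 kΩ.
Base-emitter loop: V_Th = I_B·R_Th + V_BE + (β+1)I_B·R_E, so I_B = (4.43 − 0.7) / (5.43 + 251×1.8) = 0.00815 mA.
I_C = β·I_B = 250×0.00815 = 2.04 mA, and I_E = (β+1)I_B = 2.05 mA.
V_CE = V_CC − I_C·R_C − I_E·R_E = 22 − 2.04×1.8 − 2.05×1.8 = 14.7 V.
V_CE = 14.7 V > 0.2 V confirms active-region operation.

I_C ≈ 2 mA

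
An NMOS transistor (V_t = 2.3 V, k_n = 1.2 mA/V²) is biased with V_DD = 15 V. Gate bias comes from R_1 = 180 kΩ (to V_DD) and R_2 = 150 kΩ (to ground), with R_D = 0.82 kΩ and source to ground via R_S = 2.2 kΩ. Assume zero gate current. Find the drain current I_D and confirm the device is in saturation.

I_D ≈ 1.4 mA

V_G = V_DD·R_2/(R_1+R_2) = 15×150/330 = 6.82 V.
Assume saturation: I_D = (k_n/2)(V_GS − V_t)² with V_GS = V_G − I_D·R_S = 6.82 − 2.2·I_D.
Substituting gives 2.9·I_D² − 12.9·I_D + 12.2 = 0, with roots I_D = 1.37 or 3.08 mA.
The root I_D = 3.08 mA gives V_GS = 0.0327 V ≤ V_t, so take I_D = 1.37 mA.
Then V_GS = 3.81 V and V_DS = V_DD − I_D(R_D+R_S) = 15 − 1.37×3.02 = 10.9 V.
Saturation requires V_DS ≥ V_GS − V_t = 1.51 V; 10.9 ≥ 1.51 ✓.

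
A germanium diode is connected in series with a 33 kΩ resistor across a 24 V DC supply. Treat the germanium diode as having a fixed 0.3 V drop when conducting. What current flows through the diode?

I ≈ 0.72 mA

KVL around the loop: 24 = V_D + I·R = 0.3 + I × 33 kΩ.
So I = (24 − 0.3) / 33 kΩ = 23.7 / 33 = 0.718 mA.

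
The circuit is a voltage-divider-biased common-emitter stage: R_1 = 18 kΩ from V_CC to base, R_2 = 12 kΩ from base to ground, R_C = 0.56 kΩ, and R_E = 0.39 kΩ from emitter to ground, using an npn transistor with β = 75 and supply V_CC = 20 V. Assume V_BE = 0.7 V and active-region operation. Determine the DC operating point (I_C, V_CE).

I_C ≈ 15 mA, V_CE ≈ 5.8 V

Thevenize the base divider: V_Th = V_CC·R_2/(R_1+R_2) = 20×12/30 = 8 V, R_Th = R_1‖R_2 = 7.2 kΩ.
Base-emitter loop: V_Th = I_B·R_Th + V_BE + (β+1)I_B·R_E, so I_B = (8 − 0.7) / (7.2 + 76×0.39) = 0.198 mA.
I_C = β·I_B = 75×0.198 = 14.9 mA, and I_E = (β+1)I_B = 15.1 mA.
V_CE = V_CC − I_C·R_C − I_E·R_E = 20 − 14.9×0.56 − 15.1×0.39 = 5.8 V.
V_CE = 5.8 V > 0.2 V confirms active-region operation.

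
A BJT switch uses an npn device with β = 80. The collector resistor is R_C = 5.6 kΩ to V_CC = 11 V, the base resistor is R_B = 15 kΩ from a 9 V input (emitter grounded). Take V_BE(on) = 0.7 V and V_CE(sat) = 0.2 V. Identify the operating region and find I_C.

saturation; I_C ≈ 1.9 mA

Assume active: I_B = (9 − 0.7)/15 = 0.553 mA, giving I_C = β·I_B = 44.3 mA.
But then V_CE = 11 − 44.3×5.6 = -237 V < V_CE(sat) = 0.2 V — impossible in the active region.
So the transistor is saturated. With V_CE = 0.2 V, I_C = (V_CC − 0.2)/R_C = 10.8/5.6 = 1.93 mA.
Check: β·I_B = 44.3 mA > I_C = 1.93 mA, confirming saturation.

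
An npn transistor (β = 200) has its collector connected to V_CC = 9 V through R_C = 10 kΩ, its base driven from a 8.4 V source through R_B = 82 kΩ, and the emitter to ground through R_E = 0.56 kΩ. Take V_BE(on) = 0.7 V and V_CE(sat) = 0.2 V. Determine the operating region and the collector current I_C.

saturation; I_C ≈ 0.83 mA

Assume active: I_B = (8.4 − 0.7)/(82 + 201×0.56) = 0.0396 mA, I_C = β·I_B = 7.92 mA.
Then V_CE = 9 − 7.92×10 − 7.95×0.56 = -74.6 V < 0.2 V — the active assumption fails.
Re-solve with V_CE = 0.2 V. KCL at the emitter: V_E/R_E = (V_BB−0.7−V_E)/R_B + (V_CC−0.2−V_E)/R_C, giving V_E = 0.513 V.
I_C = (V_CC − 0.2 − V_E)/R_C = (8.8 − 0.513)/10 = 0.829 mA.
Check: I_B = (7.7 − 0.513)/82 = 0.0876 mA, and β·I_B = 17.5 mA > I_C, confirming saturation.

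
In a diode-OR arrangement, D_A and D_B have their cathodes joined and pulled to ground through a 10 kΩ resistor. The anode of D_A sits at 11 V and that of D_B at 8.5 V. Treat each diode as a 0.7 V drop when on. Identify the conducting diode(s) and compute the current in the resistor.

Assume both conduct. Then node N would need to be at both 11−0.7 = 10.3 V and 8.5−0.7 = 7.8 V, which is impossible.
Assume only D_A conducts: V_N = 11 − 0.7 = 10.3 V, so I_R = 10.3/10 = 1.03 mA.
Check D_B: its anode-to-cathode voltage is 8.5 − 10.3 = -1.8 V < 0.7 V, so it is off. The assumption is consistent.

Only D_A conducts; I_R ≈ 1 mA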